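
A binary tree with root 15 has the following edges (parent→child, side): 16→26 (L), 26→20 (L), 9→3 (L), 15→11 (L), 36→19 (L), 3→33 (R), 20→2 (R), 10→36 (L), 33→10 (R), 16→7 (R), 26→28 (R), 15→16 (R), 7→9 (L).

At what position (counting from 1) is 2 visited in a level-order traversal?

9

Level-order visits nodes level by level from the root, left to right within each level.
Level 0: 15
Level 1: 11, 16
Level 2: 26, 7
Level 3: 20, 28, 9
Level 4: 2, 3
Level 5: 33
Level 6: 10
Level 7: 36
Level 8: 19
Full level-order sequence: 15, 11, 16, 26, 7, 20, 28, 9, 2, 3, 33, 10, 36, 19.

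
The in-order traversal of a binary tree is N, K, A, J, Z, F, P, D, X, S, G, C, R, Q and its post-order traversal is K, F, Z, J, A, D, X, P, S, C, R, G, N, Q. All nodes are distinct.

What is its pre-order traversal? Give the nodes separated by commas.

Q, N, G, S, P, A, K, J, Z, F, X, D, R, C

The last element of post-order is the root; it splits in-order into left and right subtrees.
Root Q: left subtree has 13 nodes {N, K, A, J, Z, F, P, D, X, S, G, C, R}, right has 0 { }.
  Root N: left subtree has 0 nodes { }, right has 12 {K, A, J, Z, F, P, D, X, S, G, C, R}.
    Root G: left subtree has 9 nodes {K, A, J, Z, F, P, D, X, S}, right has 2 {C, R}.
      Root S: left subtree has 8 nodes {K, A, J, Z, F, P, D, X}, right has 0 { }.
        Root P: left subtree has 5 nodes {K, A, J, Z, F}, right has 2 {D, X}.
          Root A: left subtree has 1 node {K}, right has 3 {J, Z, F}.
            Root J: left subtree has 0 nodes { }, right has 2 {Z, F}.
              Root Z: left subtree has 0 nodes { }, right has 1 {F}.
          Root X: left subtree has 1 node {D}, right has 0 { }.
      Root R: left subtree has 1 node {C}, right has 0 { }.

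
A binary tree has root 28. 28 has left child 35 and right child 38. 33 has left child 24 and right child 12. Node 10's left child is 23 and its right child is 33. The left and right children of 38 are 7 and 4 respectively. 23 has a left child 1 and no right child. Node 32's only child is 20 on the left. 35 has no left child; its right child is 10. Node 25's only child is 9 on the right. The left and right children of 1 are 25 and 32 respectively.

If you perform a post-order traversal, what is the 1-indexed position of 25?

Post-order visits the left subtree, then the right subtree, then the node.
At 28: go left to 35.
  At 35: no left child.
  At 35: go right to 10.
    At 10: go left to 23.
      At 23: go left to 1.
        At 1: go left to 25.
          At 25: no left child.
          At 25: go right to 9.
            9 is a leaf — visit 9.
          Visit 25.
        At 1: go right to 32.
          At 32: go left to 20.
            20 is a leaf — visit 20.
          At 32: no right child.
          Visit 32.
        Visit 1.
      At 23: no right child.
      Visit 23.
    At 10: go right to 33.
      At 33: go left to 24.
        24 is a leaf — visit 24.
      At 33: go right to 12.
        12 is a leaf — visit 12.
      Visit 33.
    Visit 10.
  Visit 35.
At 28: go right to 38.
  At 38: go left to 7.
    7 is a leaf — visit 7.
  At 38: go right to 4.
    4 is a leaf — visit 4.
  Visit 38.
Visit 28.
Full post-order sequence: 9, 25, 20, 32, 1, 23, 24, 12, 33, 10, 35, 7, 4, 38, 28.

2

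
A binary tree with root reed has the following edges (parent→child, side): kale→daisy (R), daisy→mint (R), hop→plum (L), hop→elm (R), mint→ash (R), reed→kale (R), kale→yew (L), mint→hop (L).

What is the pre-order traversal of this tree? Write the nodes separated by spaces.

Pre-order visits the node, then its left subtree, then its right subtree.
Visit reed.
At reed: no left child.
At reed: go right to kale.
  Visit kale.
  At kale: go left to yew.
    yew is a leaf — visit yew.
  At kale: go right to daisy.
    Visit daisy.
    At daisy: no left child.
    At daisy: go right to mint.
      Visit mint.
      At mint: go left to hop.
        Visit hop.
        At hop: go left to plum.
          plum is a leaf — visit plum.
        At hop: go right to elm.
          elm is a leaf — visit elm.
      At mint: go right to ash.
        ash is a leaf — visit ash.

reed kale yew daisy mint hop plum elm ash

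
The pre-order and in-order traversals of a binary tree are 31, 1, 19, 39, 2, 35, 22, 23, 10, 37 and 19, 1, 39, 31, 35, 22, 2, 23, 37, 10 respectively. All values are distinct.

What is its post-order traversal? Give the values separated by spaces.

The first element of pre-order is the root; it splits in-order into left and right subtrees.
Root 31: left subtree has 3 nodes {19, 1, 39}, right has 6 {35, 22, 2, 23, 37, 10}.
  Root 1: left subtree has 1 node {19}, right has 1 {39}.
  Root 2: left subtree has 2 nodes {35, 22}, right has 3 {23, 37, 10}.
    Root 35: left subtree has 0 nodes { }, right has 1 {22}.
    Root 23: left subtree has 0 nodes { }, right has 2 {37, 10}.
      Root 10: left subtree has 1 node {37}, right has 0 { }.

19 39 1 22 35 37 10 23 2 31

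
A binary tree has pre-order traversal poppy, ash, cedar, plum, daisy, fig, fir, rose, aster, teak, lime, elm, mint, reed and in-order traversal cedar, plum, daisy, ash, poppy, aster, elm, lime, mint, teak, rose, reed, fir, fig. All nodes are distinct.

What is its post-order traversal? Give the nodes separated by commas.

The first element of pre-order is the root; it splits in-order into left and right subtrees.
Root poppy: left subtree has 4 nodes {cedar, plum, daisy, ash}, right has 9 {aster, elm, lime, mint, teak, rose, reed, fir, fig}.
  Root ash: left subtree has 3 nodes {cedar, plum, daisy}, right has 0 { }.
    Root cedar: left subtree has 0 nodes { }, right has 2 {plum, daisy}.
      Root plum: left subtree has 0 nodes { }, right has 1 {daisy}.
  Root fig: left subtree has 8 nodes {aster, elm, lime, mint, teak, rose, reed, fir}, right has 0 { }.
    Root fir: left subtree has 7 nodes {aster, elm, lime, mint, teak, rose, reed}, right has 0 { }.
      Root rose: left subtree has 5 nodes {aster, elm, lime, mint, teak}, right has 1 {reed}.
        Root aster: left subtree has 0 nodes { }, right has 4 {elm, lime, mint, teak}.
          Root teak: left subtree has 3 nodes {elm, lime, mint}, right has 0 { }.
            Root lime: left subtree has 1 node {elm}, right has 1 {mint}.

daisy, plum, cedar, ash, elm, mint, lime, teak, aster, reed, rose, fir, fig, poppy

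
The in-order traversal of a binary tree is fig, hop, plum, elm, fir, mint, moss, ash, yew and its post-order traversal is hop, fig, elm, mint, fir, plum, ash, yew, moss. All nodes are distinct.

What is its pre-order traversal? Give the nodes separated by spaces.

The last element of post-order is the root; it splits in-order into left and right subtrees.
Root moss: left subtree has 6 nodes {fig, hop, plum, elm, fir, mint}, right has 2 {ash, yew}.
  Root plum: left subtree has 2 nodes {fig, hop}, right has 3 {elm, fir, mint}.
    Root fig: left subtree has 0 nodes { }, right has 1 {hop}.
    Root fir: left subtree has 1 node {elm}, right has 1 {mint}.
  Root yew: left subtree has 1 node {ash}, right has 0 { }.

moss plum fig hop fir elm mint yew ash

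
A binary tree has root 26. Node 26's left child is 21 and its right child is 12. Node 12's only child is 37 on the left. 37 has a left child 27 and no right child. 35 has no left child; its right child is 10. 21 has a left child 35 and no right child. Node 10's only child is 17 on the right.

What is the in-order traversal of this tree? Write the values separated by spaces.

In-order visits the left subtree, then the node, then the right subtree.
At 26: go left to 21.
  At 21: go left to 35.
    At 35: no left child.
    Visit 35.
    At 35: go right to 10.
      At 10: no left child.
      Visit 10.
      At 10: go right to 17.
        17 is a leaf — visit 17.
  Visit 21.
  At 21: no right child.
Visit 26.
At 26: go right to 12.
  At 12: go left to 37.
    At 37: go left to 27.
      27 is a leaf — visit 27.
    Visit 37.
    At 37: no right child.
  Visit 12.
  At 12: no right child.

35 10 17 21 26 27 37 12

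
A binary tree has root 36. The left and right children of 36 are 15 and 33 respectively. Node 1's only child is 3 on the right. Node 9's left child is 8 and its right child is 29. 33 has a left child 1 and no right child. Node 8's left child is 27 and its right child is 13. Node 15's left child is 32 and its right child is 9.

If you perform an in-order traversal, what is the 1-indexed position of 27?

3

In-order visits the left subtree, then the node, then the right subtree.
At 36: go left to 15.
  At 15: go left to 32.
    32 is a leaf — visit 32.
  Visit 15.
  At 15: go right to 9.
    At 9: go left to 8.
      At 8: go left to 27.
        27 is a leaf — visit 27.
      Visit 8.
      At 8: go right to 13.
        13 is a leaf — visit 13.
    Visit 9.
    At 9: go right to 29.
      29 is a leaf — visit 29.
Visit 36.
At 36: go right to 33.
  At 33: go left to 1.
    At 1: no left child.
    Visit 1.
    At 1: go right to 3.
      3 is a leaf — visit 3.
  Visit 33.
  At 33: no right child.
Full in-order sequence: 32, 15, 27, 8, 13, 9, 29, 36, 1, 3, 33.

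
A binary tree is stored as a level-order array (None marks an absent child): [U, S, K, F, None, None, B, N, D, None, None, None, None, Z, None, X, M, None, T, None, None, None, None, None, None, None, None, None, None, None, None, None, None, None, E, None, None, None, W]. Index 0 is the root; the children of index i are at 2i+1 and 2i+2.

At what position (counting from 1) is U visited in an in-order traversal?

In-order visits the left subtree, then the node, then the right subtree.
At U: go left to S.
  At S: go left to F.
    At F: go left to N.
      At N: go left to X.
        X is a leaf — visit X.
      Visit N.
      At N: go right to M.
        At M: no left child.
        Visit M.
        At M: go right to E.
          E is a leaf — visit E.
    Visit F.
    At F: go right to D.
      At D: no left child.
      Visit D.
      At D: go right to T.
        At T: no left child.
        Visit T.
        At T: go right to W.
          W is a leaf — visit W.
  Visit S.
  At S: no right child.
Visit U.
At U: go right to K.
  At K: no left child.
  Visit K.
  At K: go right to B.
    At B: go left to Z.
      Z is a leaf — visit Z.
    Visit B.
    At B: no right child.
Full in-order sequence: X, N, M, E, F, D, T, W, S, U, K, Z, B.

10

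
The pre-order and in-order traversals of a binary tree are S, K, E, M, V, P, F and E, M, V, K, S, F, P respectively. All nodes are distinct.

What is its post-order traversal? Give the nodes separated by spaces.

The first element of pre-order is the root; it splits in-order into left and right subtrees.
Root S: left subtree has 4 nodes {E, M, V, K}, right has 2 {F, P}.
  Root K: left subtree has 3 nodes {E, M, V}, right has 0 { }.
    Root E: left subtree has 0 nodes { }, right has 2 {M, V}.
      Root M: left subtree has 0 nodes { }, right has 1 {V}.
  Root P: left subtree has 1 node {F}, right has 0 { }.

V M E K F P S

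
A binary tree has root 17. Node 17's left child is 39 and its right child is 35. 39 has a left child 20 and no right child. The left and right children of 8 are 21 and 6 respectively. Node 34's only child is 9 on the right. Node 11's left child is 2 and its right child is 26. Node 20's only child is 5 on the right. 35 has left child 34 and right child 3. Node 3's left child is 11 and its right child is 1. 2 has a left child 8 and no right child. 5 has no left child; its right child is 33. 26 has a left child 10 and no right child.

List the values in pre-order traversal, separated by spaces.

17 39 20 5 33 35 34 9 3 11 2 8 21 6 26 10 1

Pre-order visits the node, then its left subtree, then its right subtree.
Visit 17.
At 17: go left to 39.
  Visit 39.
  At 39: go left to 20.
    Visit 20.
    At 20: no left child.
    At 20: go right to 5.
      Visit 5.
      At 5: no left child.
      At 5: go right to 33.
        33 is a leaf — visit 33.
  At 39: no right child.
At 17: go right to 35.
  Visit 35.
  At 35: go left to 34.
    Visit 34.
    At 34: no left child.
    At 34: go right to 9.
      9 is a leaf — visit 9.
  At 35: go right to 3.
    Visit 3.
    At 3: go left to 11.
      Visit 11.
      At 11: go left to 2.
        Visit 2.
        At 2: go left to 8.
          Visit 8.
          At 8: go left to 21.
            21 is a leaf — visit 21.
          At 8: go right to 6.
            6 is a leaf — visit 6.
        At 2: no right child.
      At 11: go right to 26.
        Visit 26.
        At 26: go left to 10.
          10 is a leaf — visit 10.
        At 26: no right child.
    At 3: go right to 1.
      1 is a leaf — visit 1.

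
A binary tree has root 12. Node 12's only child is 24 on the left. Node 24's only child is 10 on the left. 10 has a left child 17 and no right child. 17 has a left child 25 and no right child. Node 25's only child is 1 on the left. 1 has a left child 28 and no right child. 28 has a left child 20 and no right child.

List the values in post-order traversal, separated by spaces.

Post-order visits the left subtree, then the right subtree, then the node.
At 12: go left to 24.
  At 24: go left to 10.
    At 10: go left to 17.
      At 17: go left to 25.
        At 25: go left to 1.
          At 1: go left to 28.
            At 28: go left to 20.
              20 is a leaf — visit 20.
            At 28: no right child.
            Visit 28.
          At 1: no right child.
          Visit 1.
        At 25: no right child.
        Visit 25.
      At 17: no right child.
      Visit 17.
    At 10: no right child.
    Visit 10.
  At 24: no right child.
  Visit 24.
At 12: no right child.
Visit 12.

20 28 1 25 17 10 24 12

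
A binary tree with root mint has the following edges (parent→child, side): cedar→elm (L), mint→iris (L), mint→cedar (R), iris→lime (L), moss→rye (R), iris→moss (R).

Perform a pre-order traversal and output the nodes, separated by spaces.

mint iris lime moss rye cedar elm

Pre-order visits the node, then its left subtree, then its right subtree.
Visit mint.
At mint: go left to iris.
  Visit iris.
  At iris: go left to lime.
    lime is a leaf — visit lime.
  At iris: go right to moss.
    Visit moss.
    At moss: no left child.
    At moss: go right to rye.
      rye is a leaf — visit rye.
At mint: go right to cedar.
  Visit cedar.
  At cedar: go left to elm.
    elm is a leaf — visit elm.
  At cedar: no right child.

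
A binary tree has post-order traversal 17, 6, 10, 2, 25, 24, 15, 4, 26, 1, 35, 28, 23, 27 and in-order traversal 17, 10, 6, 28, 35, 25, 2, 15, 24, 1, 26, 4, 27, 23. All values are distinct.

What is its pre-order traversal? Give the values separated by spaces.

27 28 10 17 6 35 1 15 25 2 24 26 4 23

The last element of post-order is the root; it splits in-order into left and right subtrees.
Root 27: left subtree has 12 nodes {17, 10, 6, 28, 35, 25, 2, 15, 24, 1, 26, 4}, right has 1 {23}.
  Root 28: left subtree has 3 nodes {17, 10, 6}, right has 8 {35, 25, 2, 15, 24, 1, 26, 4}.
    Root 10: left subtree has 1 node {17}, right has 1 {6}.
    Root 35: left subtree has 0 nodes { }, right has 7 {25, 2, 15, 24, 1, 26, 4}.
      Root 1: left subtree has 4 nodes {25, 2, 15, 24}, right has 2 {26, 4}.
        Root 15: left subtree has 2 nodes {25, 2}, right has 1 {24}.
          Root 25: left subtree has 0 nodes { }, right has 1 {2}.
        Root 26: left subtree has 0 nodes { }, right has 1 {4}.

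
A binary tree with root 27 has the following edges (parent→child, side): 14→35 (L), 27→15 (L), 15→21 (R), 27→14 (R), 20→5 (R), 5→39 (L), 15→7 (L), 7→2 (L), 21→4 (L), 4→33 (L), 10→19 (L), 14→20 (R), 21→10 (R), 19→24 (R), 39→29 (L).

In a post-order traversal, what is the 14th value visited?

20

Post-order visits the left subtree, then the right subtree, then the node.
At 27: go left to 15.
  At 15: go left to 7.
    At 7: go left to 2.
      2 is a leaf — visit 2.
    At 7: no right child.
    Visit 7.
  At 15: go right to 21.
    At 21: go left to 4.
      At 4: go left to 33.
        33 is a leaf — visit 33.
      At 4: no right child.
      Visit 4.
    At 21: go right to 10.
      At 10: go left to 19.
        At 19: no left child.
        At 19: go right to 24.
          24 is a leaf — visit 24.
        Visit 19.
      At 10: no right child.
      Visit 10.
    Visit 21.
  Visit 15.
At 27: go right to 14.
  At 14: go left to 35.
    35 is a leaf — visit 35.
  At 14: go right to 20.
    At 20: no left child.
    At 20: go right to 5.
      At 5: go left to 39.
        At 39: go left to 29.
          29 is a leaf — visit 29.
        At 39: no right child.
        Visit 39.
      At 5: no right child.
      Visit 5.
    Visit 20.
  Visit 14.
Visit 27.
Full post-order sequence: 2, 7, 33, 4, 24, 19, 10, 21, 15, 35, 29, 39, 5, 20, 14, 27.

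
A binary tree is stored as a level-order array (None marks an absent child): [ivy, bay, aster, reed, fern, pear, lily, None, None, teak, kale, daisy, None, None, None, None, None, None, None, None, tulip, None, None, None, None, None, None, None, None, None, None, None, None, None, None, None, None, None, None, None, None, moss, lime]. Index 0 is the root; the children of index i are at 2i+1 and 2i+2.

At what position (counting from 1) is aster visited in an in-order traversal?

12

In-order visits the left subtree, then the node, then the right subtree.
At ivy: go left to bay.
  At bay: go left to reed.
    reed is a leaf — visit reed.
  Visit bay.
  At bay: go right to fern.
    At fern: go left to teak.
      At teak: no left child.
      Visit teak.
      At teak: go right to tulip.
        At tulip: go left to moss.
          moss is a leaf — visit moss.
        Visit tulip.
        At tulip: go right to lime.
          lime is a leaf — visit lime.
    Visit fern.
    At fern: go right to kale.
      kale is a leaf — visit kale.
Visit ivy.
At ivy: go right to aster.
  At aster: go left to pear.
    At pear: go left to daisy.
      daisy is a leaf — visit daisy.
    Visit pear.
    At pear: no right child.
  Visit aster.
  At aster: go right to lily.
    lily is a leaf — visit lily.
Full in-order sequence: reed, bay, teak, moss, tulip, lime, fern, kale, ivy, daisy, pear, aster, lily.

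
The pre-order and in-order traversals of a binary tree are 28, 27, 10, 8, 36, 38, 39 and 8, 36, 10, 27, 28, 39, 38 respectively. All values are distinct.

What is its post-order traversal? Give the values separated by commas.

The first element of pre-order is the root; it splits in-order into left and right subtrees.
Root 28: left subtree has 4 nodes {8, 36, 10, 27}, right has 2 {39, 38}.
  Root 27: left subtree has 3 nodes {8, 36, 10}, right has 0 { }.
    Root 10: left subtree has 2 nodes {8, 36}, right has 0 { }.
      Root 8: left subtree has 0 nodes { }, right has 1 {36}.
  Root 38: left subtree has 1 node {39}, right has 0 { }.

36, 8, 10, 27, 39, 38, 28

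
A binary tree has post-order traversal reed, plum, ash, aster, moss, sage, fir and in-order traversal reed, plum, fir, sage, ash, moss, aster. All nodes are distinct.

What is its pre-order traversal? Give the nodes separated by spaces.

fir plum reed sage moss ash aster

The last element of post-order is the root; it splits in-order into left and right subtrees.
Root fir: left subtree has 2 nodes {reed, plum}, right has 4 {sage, ash, moss, aster}.
  Root plum: left subtree has 1 node {reed}, right has 0 { }.
  Root sage: left subtree has 0 nodes { }, right has 3 {ash, moss, aster}.
    Root moss: left subtree has 1 node {ash}, right has 1 {aster}.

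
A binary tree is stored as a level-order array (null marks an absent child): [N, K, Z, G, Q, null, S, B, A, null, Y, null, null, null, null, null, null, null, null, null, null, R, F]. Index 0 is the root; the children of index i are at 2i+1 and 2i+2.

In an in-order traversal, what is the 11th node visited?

S

In-order visits the left subtree, then the node, then the right subtree.
At N: go left to K.
  At K: go left to G.
    At G: go left to B.
      B is a leaf — visit B.
    Visit G.
    At G: go right to A.
      A is a leaf — visit A.
  Visit K.
  At K: go right to Q.
    At Q: no left child.
    Visit Q.
    At Q: go right to Y.
      At Y: go left to R.
        R is a leaf — visit R.
      Visit Y.
      At Y: go right to F.
        F is a leaf — visit F.
Visit N.
At N: go right to Z.
  At Z: no left child.
  Visit Z.
  At Z: go right to S.
    S is a leaf — visit S.
Full in-order sequence: B, G, A, K, Q, R, Y, F, N, Z, S.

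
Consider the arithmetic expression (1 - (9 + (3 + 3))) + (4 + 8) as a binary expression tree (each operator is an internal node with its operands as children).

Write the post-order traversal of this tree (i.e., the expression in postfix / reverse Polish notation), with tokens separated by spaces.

Post-order on an expression tree gives postfix notation: for each operator, emit left operand, right operand, then the operator.

1 9 3 3 + + - 4 8 + +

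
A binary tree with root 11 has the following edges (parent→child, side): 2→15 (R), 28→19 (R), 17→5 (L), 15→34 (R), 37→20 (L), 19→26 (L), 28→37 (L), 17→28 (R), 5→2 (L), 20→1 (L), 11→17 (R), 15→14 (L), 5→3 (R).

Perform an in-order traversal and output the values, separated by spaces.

In-order visits the left subtree, then the node, then the right subtree.
At 11: no left child.
Visit 11.
At 11: go right to 17.
  At 17: go left to 5.
    At 5: go left to 2.
      At 2: no left child.
      Visit 2.
      At 2: go right to 15.
        At 15: go left to 14.
          14 is a leaf — visit 14.
        Visit 15.
        At 15: go right to 34.
          34 is a leaf — visit 34.
    Visit 5.
    At 5: go right to 3.
      3 is a leaf — visit 3.
  Visit 17.
  At 17: go right to 28.
    At 28: go left to 37.
      At 37: go left to 20.
        At 20: go left to 1.
          1 is a leaf — visit 1.
        Visit 20.
        At 20: no right child.
      Visit 37.
      At 37: no right child.
    Visit 28.
    At 28: go right to 19.
      At 19: go left to 26.
        26 is a leaf — visit 26.
      Visit 19.
      At 19: no right child.

11 2 14 15 34 5 3 17 1 20 37 28 26 19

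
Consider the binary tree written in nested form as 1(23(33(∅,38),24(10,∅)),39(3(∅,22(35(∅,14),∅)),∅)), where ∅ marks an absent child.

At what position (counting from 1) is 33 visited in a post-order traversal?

Post-order visits the left subtree, then the right subtree, then the node.
At 1: go left to 23.
  At 23: go left to 33.
    At 33: no left child.
    At 33: go right to 38.
      38 is a leaf — visit 38.
    Visit 33.
  At 23: go right to 24.
    At 24: go left to 10.
      10 is a leaf — visit 10.
    At 24: no right child.
    Visit 24.
  Visit 23.
At 1: go right to 39.
  At 39: go left to 3.
    At 3: no left child.
    At 3: go right to 22.
      At 22: go left to 35.
        At 35: no left child.
        At 35: go right to 14.
          14 is a leaf — visit 14.
        Visit 35.
      At 22: no right child.
      Visit 22.
    Visit 3.
  At 39: no right child.
  Visit 39.
Visit 1.
Full post-order sequence: 38, 33, 10, 24, 23, 14, 35, 22, 3, 39, 1.

2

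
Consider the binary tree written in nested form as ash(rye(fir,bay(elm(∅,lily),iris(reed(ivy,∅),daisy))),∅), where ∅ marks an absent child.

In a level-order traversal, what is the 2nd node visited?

Level-order visits nodes level by level from the root, left to right within each level.
Level 0: ash
Level 1: rye
Level 2: fir, bay
Level 3: elm, iris
Level 4: lily, reed, daisy
Level 5: ivy
Full level-order sequence: ash, rye, fir, bay, elm, iris, lily, reed, daisy, ivy.

rye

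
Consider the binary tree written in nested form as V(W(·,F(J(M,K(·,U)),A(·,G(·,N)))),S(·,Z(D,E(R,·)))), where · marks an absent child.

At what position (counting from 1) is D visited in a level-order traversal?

Level-order visits nodes level by level from the root, left to right within each level.
Level 0: V
Level 1: W, S
Level 2: F, Z
Level 3: J, A, D, E
Level 4: M, K, G, R
Level 5: U, N
Full level-order sequence: V, W, S, F, Z, J, A, D, E, M, K, G, R, U, N.

8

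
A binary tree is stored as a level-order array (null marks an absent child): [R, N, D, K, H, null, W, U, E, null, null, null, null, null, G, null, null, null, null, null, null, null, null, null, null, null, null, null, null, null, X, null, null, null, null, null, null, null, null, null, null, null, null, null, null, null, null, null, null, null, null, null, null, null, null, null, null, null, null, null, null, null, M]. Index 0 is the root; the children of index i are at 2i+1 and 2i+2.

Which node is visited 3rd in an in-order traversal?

In-order visits the left subtree, then the node, then the right subtree.
At R: go left to N.
  At N: go left to K.
    At K: go left to U.
      U is a leaf — visit U.
    Visit K.
    At K: go right to E.
      E is a leaf — visit E.
  Visit N.
  At N: go right to H.
    H is a leaf — visit H.
Visit R.
At R: go right to D.
  At D: no left child.
  Visit D.
  At D: go right to W.
    At W: no left child.
    Visit W.
    At W: go right to G.
      At G: no left child.
      Visit G.
      At G: go right to X.
        At X: no left child.
        Visit X.
        At X: go right to M.
          M is a leaf — visit M.
Full in-order sequence: U, K, E, N, H, R, D, W, G, X, M.

E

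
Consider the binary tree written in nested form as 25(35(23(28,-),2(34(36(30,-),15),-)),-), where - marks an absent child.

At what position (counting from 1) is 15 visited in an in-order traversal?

7

In-order visits the left subtree, then the node, then the right subtree.
At 25: go left to 35.
  At 35: go left to 23.
    At 23: go left to 28.
      28 is a leaf — visit 28.
    Visit 23.
    At 23: no right child.
  Visit 35.
  At 35: go right to 2.
    At 2: go left to 34.
      At 34: go left to 36.
        At 36: go left to 30.
          30 is a leaf — visit 30.
        Visit 36.
        At 36: no right child.
      Visit 34.
      At 34: go right to 15.
        15 is a leaf — visit 15.
    Visit 2.
    At 2: no right child.
Visit 25.
At 25: no right child.
Full in-order sequence: 28, 23, 35, 30, 36, 34, 15, 2, 25.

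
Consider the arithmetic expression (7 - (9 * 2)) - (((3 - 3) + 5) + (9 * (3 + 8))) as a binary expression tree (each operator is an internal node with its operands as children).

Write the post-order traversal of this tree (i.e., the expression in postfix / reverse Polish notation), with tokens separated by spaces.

Post-order on an expression tree gives postfix notation: for each operator, emit left operand, right operand, then the operator.

7 9 2 * - 3 3 - 5 + 9 3 8 + * + -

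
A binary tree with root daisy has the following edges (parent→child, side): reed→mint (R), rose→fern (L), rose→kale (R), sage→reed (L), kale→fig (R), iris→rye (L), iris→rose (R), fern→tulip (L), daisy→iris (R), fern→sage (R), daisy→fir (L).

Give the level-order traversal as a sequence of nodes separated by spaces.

daisy fir iris rye rose fern kale tulip sage fig reed mint

Level-order visits nodes level by level from the root, left to right within each level.
Level 0: daisy
Level 1: fir, iris
Level 2: rye, rose
Level 3: fern, kale
Level 4: tulip, sage, fig
Level 5: reed
Level 6: mint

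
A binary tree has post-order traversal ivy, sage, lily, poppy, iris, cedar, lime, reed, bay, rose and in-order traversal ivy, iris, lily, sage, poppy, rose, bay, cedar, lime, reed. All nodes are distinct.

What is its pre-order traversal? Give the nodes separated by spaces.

rose iris ivy poppy lily sage bay reed lime cedar

The last element of post-order is the root; it splits in-order into left and right subtrees.
Root rose: left subtree has 5 nodes {ivy, iris, lily, sage, poppy}, right has 4 {bay, cedar, lime, reed}.
  Root iris: left subtree has 1 node {ivy}, right has 3 {lily, sage, poppy}.
    Root poppy: left subtree has 2 nodes {lily, sage}, right has 0 { }.
      Root lily: left subtree has 0 nodes { }, right has 1 {sage}.
  Root bay: left subtree has 0 nodes { }, right has 3 {cedar, lime, reed}.
    Root reed: left subtree has 2 nodes {cedar, lime}, right has 0 { }.
      Root lime: left subtree has 1 node {cedar}, right has 0 { }.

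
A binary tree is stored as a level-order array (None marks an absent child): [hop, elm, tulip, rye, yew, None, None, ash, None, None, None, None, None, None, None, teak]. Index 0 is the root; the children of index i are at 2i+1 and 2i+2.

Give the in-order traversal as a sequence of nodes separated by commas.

In-order visits the left subtree, then the node, then the right subtree.
At hop: go left to elm.
  At elm: go left to rye.
    At rye: go left to ash.
      At ash: go left to teak.
        teak is a leaf — visit teak.
      Visit ash.
      At ash: no right child.
    Visit rye.
    At rye: no right child.
  Visit elm.
  At elm: go right to yew.
    yew is a leaf — visit yew.
Visit hop.
At hop: go right to tulip.
  tulip is a leaf — visit tulip.

teak, ash, rye, elm, yew, hop, tulip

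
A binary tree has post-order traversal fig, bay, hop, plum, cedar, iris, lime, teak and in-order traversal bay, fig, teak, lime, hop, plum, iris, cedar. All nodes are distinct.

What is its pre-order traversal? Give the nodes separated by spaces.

teak bay fig lime iris plum hop cedar

The last element of post-order is the root; it splits in-order into left and right subtrees.
Root teak: left subtree has 2 nodes {bay, fig}, right has 5 {lime, hop, plum, iris, cedar}.
  Root bay: left subtree has 0 nodes { }, right has 1 {fig}.
  Root lime: left subtree has 0 nodes { }, right has 4 {hop, plum, iris, cedar}.
    Root iris: left subtree has 2 nodes {hop, plum}, right has 1 {cedar}.
      Root plum: left subtree has 1 node {hop}, right has 0 { }.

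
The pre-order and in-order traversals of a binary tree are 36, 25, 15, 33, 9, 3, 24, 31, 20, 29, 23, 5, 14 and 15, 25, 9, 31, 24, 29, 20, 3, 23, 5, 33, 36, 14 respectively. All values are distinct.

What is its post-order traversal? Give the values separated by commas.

15, 31, 29, 20, 24, 5, 23, 3, 9, 33, 25, 14, 36

The first element of pre-order is the root; it splits in-order into left and right subtrees.
Root 36: left subtree has 11 nodes {15, 25, 9, 31, 24, 29, 20, 3, 23, 5, 33}, right has 1 {14}.
  Root 25: left subtree has 1 node {15}, right has 9 {9, 31, 24, 29, 20, 3, 23, 5, 33}.
    Root 33: left subtree has 8 nodes {9, 31, 24, 29, 20, 3, 23, 5}, right has 0 { }.
      Root 9: left subtree has 0 nodes { }, right has 7 {31, 24, 29, 20, 3, 23, 5}.
        Root 3: left subtree has 4 nodes {31, 24, 29, 20}, right has 2 {23, 5}.
          Root 24: left subtree has 1 node {31}, right has 2 {29, 20}.
            Root 20: left subtree has 1 node {29}, right has 0 { }.
          Root 23: left subtree has 0 nodes { }, right has 1 {5}.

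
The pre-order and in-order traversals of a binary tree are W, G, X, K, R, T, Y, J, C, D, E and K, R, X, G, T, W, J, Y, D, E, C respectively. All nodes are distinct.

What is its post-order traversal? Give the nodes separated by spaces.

R K X T G J E D C Y W

The first element of pre-order is the root; it splits in-order into left and right subtrees.
Root W: left subtree has 5 nodes {K, R, X, G, T}, right has 5 {J, Y, D, E, C}.
  Root G: left subtree has 3 nodes {K, R, X}, right has 1 {T}.
    Root X: left subtree has 2 nodes {K, R}, right has 0 { }.
      Root K: left subtree has 0 nodes { }, right has 1 {R}.
  Root Y: left subtree has 1 node {J}, right has 3 {D, E, C}.
    Root C: left subtree has 2 nodes {D, E}, right has 0 { }.
      Root D: left subtree has 0 nodes { }, right has 1 {E}.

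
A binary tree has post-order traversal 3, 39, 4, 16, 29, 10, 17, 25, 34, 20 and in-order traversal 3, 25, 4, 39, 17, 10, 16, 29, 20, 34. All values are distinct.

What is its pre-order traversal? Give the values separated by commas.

The last element of post-order is the root; it splits in-order into left and right subtrees.
Root 20: left subtree has 8 nodes {3, 25, 4, 39, 17, 10, 16, 29}, right has 1 {34}.
  Root 25: left subtree has 1 node {3}, right has 6 {4, 39, 17, 10, 16, 29}.
    Root 17: left subtree has 2 nodes {4, 39}, right has 3 {10, 16, 29}.
      Root 4: left subtree has 0 nodes { }, right has 1 {39}.
      Root 10: left subtree has 0 nodes { }, right has 2 {16, 29}.
        Root 29: left subtree has 1 node {16}, right has 0 { }.

20, 25, 3, 17, 4, 39, 10, 29, 16, 34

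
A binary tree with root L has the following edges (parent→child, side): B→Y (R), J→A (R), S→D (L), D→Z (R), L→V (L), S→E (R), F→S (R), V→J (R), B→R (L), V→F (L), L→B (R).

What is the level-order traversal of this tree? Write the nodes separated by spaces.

L V B F J R Y S A D E Z

Level-order visits nodes level by level from the root, left to right within each level.
Level 0: L
Level 1: V, B
Level 2: F, J, R, Y
Level 3: S, A
Level 4: D, E
Level 5: Z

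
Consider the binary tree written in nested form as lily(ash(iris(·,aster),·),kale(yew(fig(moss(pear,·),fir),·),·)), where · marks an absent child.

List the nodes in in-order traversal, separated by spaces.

iris aster ash lily pear moss fig fir yew kale

In-order visits the left subtree, then the node, then the right subtree.
At lily: go left to ash.
  At ash: go left to iris.
    At iris: no left child.
    Visit iris.
    At iris: go right to aster.
      aster is a leaf — visit aster.
  Visit ash.
  At ash: no right child.
Visit lily.
At lily: go right to kale.
  At kale: go left to yew.
    At yew: go left to fig.
      At fig: go left to moss.
        At moss: go left to pear.
          pear is a leaf — visit pear.
        Visit moss.
        At moss: no right child.
      Visit fig.
      At fig: go right to fir.
        fir is a leaf — visit fir.
    Visit yew.
    At yew: no right child.
  Visit kale.
  At kale: no right child.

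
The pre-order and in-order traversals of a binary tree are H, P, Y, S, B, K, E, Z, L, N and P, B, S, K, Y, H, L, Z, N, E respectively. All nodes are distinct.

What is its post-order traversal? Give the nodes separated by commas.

B, K, S, Y, P, L, N, Z, E, H

The first element of pre-order is the root; it splits in-order into left and right subtrees.
Root H: left subtree has 5 nodes {P, B, S, K, Y}, right has 4 {L, Z, N, E}.
  Root P: left subtree has 0 nodes { }, right has 4 {B, S, K, Y}.
    Root Y: left subtree has 3 nodes {B, S, K}, right has 0 { }.
      Root S: left subtree has 1 node {B}, right has 1 {K}.
  Root E: left subtree has 3 nodes {L, Z, N}, right has 0 { }.
    Root Z: left subtree has 1 node {L}, right has 1 {N}.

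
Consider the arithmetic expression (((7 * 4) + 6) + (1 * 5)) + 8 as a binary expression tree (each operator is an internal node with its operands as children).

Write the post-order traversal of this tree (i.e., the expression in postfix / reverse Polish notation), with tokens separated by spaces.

Post-order on an expression tree gives postfix notation: for each operator, emit left operand, right operand, then the operator.

7 4 * 6 + 1 5 * + 8 +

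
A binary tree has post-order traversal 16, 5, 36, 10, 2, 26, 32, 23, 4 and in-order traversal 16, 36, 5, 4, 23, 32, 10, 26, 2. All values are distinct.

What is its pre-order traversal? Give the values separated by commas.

The last element of post-order is the root; it splits in-order into left and right subtrees.
Root 4: left subtree has 3 nodes {16, 36, 5}, right has 5 {23, 32, 10, 26, 2}.
  Root 36: left subtree has 1 node {16}, right has 1 {5}.
  Root 23: left subtree has 0 nodes { }, right has 4 {32, 10, 26, 2}.
    Root 32: left subtree has 0 nodes { }, right has 3 {10, 26, 2}.
      Root 26: left subtree has 1 node {10}, right has 1 {2}.

4, 36, 16, 5, 23, 32, 26, 10, 2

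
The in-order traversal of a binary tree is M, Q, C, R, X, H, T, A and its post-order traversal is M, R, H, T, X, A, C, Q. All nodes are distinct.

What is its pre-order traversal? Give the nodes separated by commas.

Q, M, C, A, X, R, T, H

The last element of post-order is the root; it splits in-order into left and right subtrees.
Root Q: left subtree has 1 node {M}, right has 6 {C, R, X, H, T, A}.
  Root C: left subtree has 0 nodes { }, right has 5 {R, X, H, T, A}.
    Root A: left subtree has 4 nodes {R, X, H, T}, right has 0 { }.
      Root X: left subtree has 1 node {R}, right has 2 {H, T}.
        Root T: left subtree has 1 node {H}, right has 0 { }.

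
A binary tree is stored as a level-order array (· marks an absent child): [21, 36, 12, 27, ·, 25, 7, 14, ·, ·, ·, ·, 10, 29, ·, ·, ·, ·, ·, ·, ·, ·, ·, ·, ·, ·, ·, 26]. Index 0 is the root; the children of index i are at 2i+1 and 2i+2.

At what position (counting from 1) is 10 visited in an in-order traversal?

6

In-order visits the left subtree, then the node, then the right subtree.
At 21: go left to 36.
  At 36: go left to 27.
    At 27: go left to 14.
      14 is a leaf — visit 14.
    Visit 27.
    At 27: no right child.
  Visit 36.
  At 36: no right child.
Visit 21.
At 21: go right to 12.
  At 12: go left to 25.
    At 25: no left child.
    Visit 25.
    At 25: go right to 10.
      10 is a leaf — visit 10.
  Visit 12.
  At 12: go right to 7.
    At 7: go left to 29.
      At 29: go left to 26.
        26 is a leaf — visit 26.
      Visit 29.
      At 29: no right child.
    Visit 7.
    At 7: no right child.
Full in-order sequence: 14, 27, 36, 21, 25, 10, 12, 26, 29, 7.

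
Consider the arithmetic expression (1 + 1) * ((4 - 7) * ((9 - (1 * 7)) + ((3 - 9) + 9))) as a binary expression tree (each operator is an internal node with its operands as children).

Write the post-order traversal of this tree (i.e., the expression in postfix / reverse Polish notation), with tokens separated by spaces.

Post-order on an expression tree gives postfix notation: for each operator, emit left operand, right operand, then the operator.

1 1 + 4 7 - 9 1 7 * - 3 9 - 9 + + * *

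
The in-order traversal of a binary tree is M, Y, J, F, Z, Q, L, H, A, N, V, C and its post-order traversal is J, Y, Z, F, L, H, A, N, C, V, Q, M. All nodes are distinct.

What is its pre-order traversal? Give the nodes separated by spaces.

The last element of post-order is the root; it splits in-order into left and right subtrees.
Root M: left subtree has 0 nodes { }, right has 11 {Y, J, F, Z, Q, L, H, A, N, V, C}.
  Root Q: left subtree has 4 nodes {Y, J, F, Z}, right has 6 {L, H, A, N, V, C}.
    Root F: left subtree has 2 nodes {Y, J}, right has 1 {Z}.
      Root Y: left subtree has 0 nodes { }, right has 1 {J}.
    Root V: left subtree has 4 nodes {L, H, A, N}, right has 1 {C}.
      Root N: left subtree has 3 nodes {L, H, A}, right has 0 { }.
        Root A: left subtree has 2 nodes {L, H}, right has 0 { }.
          Root H: left subtree has 1 node {L}, right has 0 { }.

M Q F Y J Z V N A H L C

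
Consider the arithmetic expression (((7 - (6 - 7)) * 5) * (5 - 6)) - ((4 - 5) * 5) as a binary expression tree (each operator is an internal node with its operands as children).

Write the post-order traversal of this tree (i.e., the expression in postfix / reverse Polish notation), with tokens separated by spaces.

Post-order on an expression tree gives postfix notation: for each operator, emit left operand, right operand, then the operator.

7 6 7 - - 5 * 5 6 - * 4 5 - 5 * -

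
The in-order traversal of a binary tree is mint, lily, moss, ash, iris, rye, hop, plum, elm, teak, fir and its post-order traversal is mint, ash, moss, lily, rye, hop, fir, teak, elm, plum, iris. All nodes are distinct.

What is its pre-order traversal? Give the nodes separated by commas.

iris, lily, mint, moss, ash, plum, hop, rye, elm, teak, fir

The last element of post-order is the root; it splits in-order into left and right subtrees.
Root iris: left subtree has 4 nodes {mint, lily, moss, ash}, right has 6 {rye, hop, plum, elm, teak, fir}.
  Root lily: left subtree has 1 node {mint}, right has 2 {moss, ash}.
    Root moss: left subtree has 0 nodes { }, right has 1 {ash}.
  Root plum: left subtree has 2 nodes {rye, hop}, right has 3 {elm, teak, fir}.
    Root hop: left subtree has 1 node {rye}, right has 0 { }.
    Root elm: left subtree has 0 nodes { }, right has 2 {teak, fir}.
      Root teak: left subtree has 0 nodes { }, right has 1 {fir}.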